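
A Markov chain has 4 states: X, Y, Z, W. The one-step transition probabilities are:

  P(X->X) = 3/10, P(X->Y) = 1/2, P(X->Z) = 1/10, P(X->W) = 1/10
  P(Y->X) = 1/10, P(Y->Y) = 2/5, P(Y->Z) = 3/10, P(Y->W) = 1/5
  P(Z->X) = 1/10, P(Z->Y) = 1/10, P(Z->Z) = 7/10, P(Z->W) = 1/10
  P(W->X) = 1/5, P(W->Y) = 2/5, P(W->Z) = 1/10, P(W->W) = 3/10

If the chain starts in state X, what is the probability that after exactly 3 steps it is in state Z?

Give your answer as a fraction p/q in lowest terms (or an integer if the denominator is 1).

Computing P^3 by repeated multiplication:
P^1 =
  X: [3/10, 1/2, 1/10, 1/10]
  Y: [1/10, 2/5, 3/10, 1/5]
  Z: [1/10, 1/10, 7/10, 1/10]
  W: [1/5, 2/5, 1/10, 3/10]
P^2 =
  X: [17/100, 2/5, 13/50, 17/100]
  Y: [7/50, 8/25, 9/25, 9/50]
  Z: [13/100, 1/5, 27/50, 13/100]
  W: [17/100, 39/100, 6/25, 1/5]
P^3 =
  X: [151/1000, 339/1000, 42/125, 87/500]
  Y: [73/500, 153/500, 19/50, 21/125]
  Z: [139/1000, 251/1000, 58/125, 73/500]
  W: [77/500, 69/200, 161/500, 179/1000]

(P^3)[X -> Z] = 42/125

Answer: 42/125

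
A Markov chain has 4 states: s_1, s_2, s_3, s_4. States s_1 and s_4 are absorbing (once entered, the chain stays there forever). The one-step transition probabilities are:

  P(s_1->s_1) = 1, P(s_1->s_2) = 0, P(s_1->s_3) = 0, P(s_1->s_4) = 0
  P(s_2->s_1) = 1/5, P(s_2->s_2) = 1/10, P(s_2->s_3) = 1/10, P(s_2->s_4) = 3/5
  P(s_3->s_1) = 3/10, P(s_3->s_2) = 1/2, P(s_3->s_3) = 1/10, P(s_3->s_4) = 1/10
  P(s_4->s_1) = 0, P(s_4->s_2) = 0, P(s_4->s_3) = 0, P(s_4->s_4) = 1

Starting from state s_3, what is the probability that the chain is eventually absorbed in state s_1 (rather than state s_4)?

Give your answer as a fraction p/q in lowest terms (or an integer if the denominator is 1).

Let a_i = P(absorbed in s_1 | start in state i).
Boundary conditions: a_s_1 = 1, a_s_4 = 0.
For each transient state i, a_i = sum_j P(i->j) * a_j:
  a_s_2 = 1/5*a_s_1 + 1/10*a_s_2 + 1/10*a_s_3 + 3/5*a_s_4
  a_s_3 = 3/10*a_s_1 + 1/2*a_s_2 + 1/10*a_s_3 + 1/10*a_s_4

Substituting a_s_1 = 1 and a_s_4 = 0, rearrange to (I - Q) a = r where r[i] = P(i -> s_1):
  [9/10, -1/10] . (a_s_2, a_s_3) = 1/5
  [-1/2, 9/10] . (a_s_2, a_s_3) = 3/10

Solving yields:
  a_s_2 = 21/76
  a_s_3 = 37/76

Starting state is s_3, so the absorption probability is a_s_3 = 37/76.

Answer: 37/76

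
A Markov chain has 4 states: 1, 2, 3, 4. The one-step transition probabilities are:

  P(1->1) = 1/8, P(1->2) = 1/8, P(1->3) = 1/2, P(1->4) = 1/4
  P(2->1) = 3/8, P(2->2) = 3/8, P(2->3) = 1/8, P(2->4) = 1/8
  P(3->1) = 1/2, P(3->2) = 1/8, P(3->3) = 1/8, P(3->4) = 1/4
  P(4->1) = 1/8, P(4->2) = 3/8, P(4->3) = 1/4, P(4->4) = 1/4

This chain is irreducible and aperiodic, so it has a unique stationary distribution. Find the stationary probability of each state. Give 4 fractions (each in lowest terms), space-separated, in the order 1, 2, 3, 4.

The stationary distribution satisfies pi = pi * P, i.e.:
  pi_1 = 1/8*pi_1 + 3/8*pi_2 + 1/2*pi_3 + 1/8*pi_4
  pi_2 = 1/8*pi_1 + 3/8*pi_2 + 1/8*pi_3 + 3/8*pi_4
  pi_3 = 1/2*pi_1 + 1/8*pi_2 + 1/8*pi_3 + 1/4*pi_4
  pi_4 = 1/4*pi_1 + 1/8*pi_2 + 1/4*pi_3 + 1/4*pi_4
with normalization: pi_1 + pi_2 + pi_3 + pi_4 = 1.

Using the first 3 balance equations plus normalization, the linear system A*pi = b is:
  [-7/8, 3/8, 1/2, 1/8] . pi = 0
  [1/8, -5/8, 1/8, 3/8] . pi = 0
  [1/2, 1/8, -7/8, 1/4] . pi = 0
  [1, 1, 1, 1] . pi = 1

Solving yields:
  pi_1 = 31/110
  pi_2 = 6/25
  pi_3 = 71/275
  pi_4 = 11/50

Verification (pi * P):
  31/110*1/8 + 6/25*3/8 + 71/275*1/2 + 11/50*1/8 = 31/110 = pi_1  (ok)
  31/110*1/8 + 6/25*3/8 + 71/275*1/8 + 11/50*3/8 = 6/25 = pi_2  (ok)
  31/110*1/2 + 6/25*1/8 + 71/275*1/8 + 11/50*1/4 = 71/275 = pi_3  (ok)
  31/110*1/4 + 6/25*1/8 + 71/275*1/4 + 11/50*1/4 = 11/50 = pi_4  (ok)

Answer: 31/110 6/25 71/275 11/50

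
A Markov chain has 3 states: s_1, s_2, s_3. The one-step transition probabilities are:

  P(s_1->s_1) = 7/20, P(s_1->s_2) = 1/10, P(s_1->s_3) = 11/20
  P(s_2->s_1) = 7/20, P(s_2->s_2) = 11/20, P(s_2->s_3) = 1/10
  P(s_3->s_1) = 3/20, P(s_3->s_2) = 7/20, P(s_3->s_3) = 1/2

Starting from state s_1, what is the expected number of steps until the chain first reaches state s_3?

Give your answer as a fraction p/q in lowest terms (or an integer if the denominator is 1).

Let h_i = expected steps to first reach s_3 from state i.
Boundary: h_s_3 = 0.
First-step equations for the other states:
  h_s_1 = 1 + 7/20*h_s_1 + 1/10*h_s_2 + 11/20*h_s_3
  h_s_2 = 1 + 7/20*h_s_1 + 11/20*h_s_2 + 1/10*h_s_3

Substituting h_s_3 = 0 and rearranging gives the linear system (I - Q) h = 1:
  [13/20, -1/10] . (h_s_1, h_s_2) = 1
  [-7/20, 9/20] . (h_s_1, h_s_2) = 1

Solving yields:
  h_s_1 = 220/103
  h_s_2 = 400/103

Starting state is s_1, so the expected hitting time is h_s_1 = 220/103.

Answer: 220/103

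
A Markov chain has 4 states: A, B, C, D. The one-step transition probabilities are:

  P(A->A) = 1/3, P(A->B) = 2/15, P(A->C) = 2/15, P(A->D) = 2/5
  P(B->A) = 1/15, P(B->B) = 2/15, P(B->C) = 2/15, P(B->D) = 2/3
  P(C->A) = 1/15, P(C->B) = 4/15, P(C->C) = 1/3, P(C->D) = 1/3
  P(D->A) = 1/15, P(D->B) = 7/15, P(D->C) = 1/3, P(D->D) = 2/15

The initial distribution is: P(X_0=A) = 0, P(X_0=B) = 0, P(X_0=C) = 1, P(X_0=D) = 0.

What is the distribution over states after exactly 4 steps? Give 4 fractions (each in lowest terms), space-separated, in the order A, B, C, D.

Propagating the distribution step by step (d_{t+1} = d_t * P):
d_0 = (A=0, B=0, C=1, D=0)
  d_1[A] = 0*1/3 + 0*1/15 + 1*1/15 + 0*1/15 = 1/15
  d_1[B] = 0*2/15 + 0*2/15 + 1*4/15 + 0*7/15 = 4/15
  d_1[C] = 0*2/15 + 0*2/15 + 1*1/3 + 0*1/3 = 1/3
  d_1[D] = 0*2/5 + 0*2/3 + 1*1/3 + 0*2/15 = 1/3
d_1 = (A=1/15, B=4/15, C=1/3, D=1/3)
  d_2[A] = 1/15*1/3 + 4/15*1/15 + 1/3*1/15 + 1/3*1/15 = 19/225
  d_2[B] = 1/15*2/15 + 4/15*2/15 + 1/3*4/15 + 1/3*7/15 = 13/45
  d_2[C] = 1/15*2/15 + 4/15*2/15 + 1/3*1/3 + 1/3*1/3 = 4/15
  d_2[D] = 1/15*2/5 + 4/15*2/3 + 1/3*1/3 + 1/3*2/15 = 9/25
d_2 = (A=19/225, B=13/45, C=4/15, D=9/25)
  d_3[A] = 19/225*1/3 + 13/45*1/15 + 4/15*1/15 + 9/25*1/15 = 301/3375
  d_3[B] = 19/225*2/15 + 13/45*2/15 + 4/15*4/15 + 9/25*7/15 = 13/45
  d_3[C] = 19/225*2/15 + 13/45*2/15 + 4/15*1/3 + 9/25*1/3 = 97/375
  d_3[D] = 19/225*2/5 + 13/45*2/3 + 4/15*1/3 + 9/25*2/15 = 1226/3375
d_3 = (A=301/3375, B=13/45, C=97/375, D=1226/3375)
  d_4[A] = 301/3375*1/3 + 13/45*1/15 + 97/375*1/15 + 1226/3375*1/15 = 4579/50625
  d_4[B] = 301/3375*2/15 + 13/45*2/15 + 97/375*4/15 + 1226/3375*7/15 = 14626/50625
  d_4[C] = 301/3375*2/15 + 13/45*2/15 + 97/375*1/3 + 1226/3375*1/3 = 4349/16875
  d_4[D] = 301/3375*2/5 + 13/45*2/3 + 97/375*1/3 + 1226/3375*2/15 = 18373/50625
d_4 = (A=4579/50625, B=14626/50625, C=4349/16875, D=18373/50625)

Answer: 4579/50625 14626/50625 4349/16875 18373/50625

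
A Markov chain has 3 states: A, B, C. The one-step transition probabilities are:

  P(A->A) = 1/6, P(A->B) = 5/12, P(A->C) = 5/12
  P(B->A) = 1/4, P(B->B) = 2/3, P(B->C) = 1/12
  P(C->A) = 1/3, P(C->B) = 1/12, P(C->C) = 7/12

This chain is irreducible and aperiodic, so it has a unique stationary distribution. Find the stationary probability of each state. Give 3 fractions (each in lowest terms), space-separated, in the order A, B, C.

The stationary distribution satisfies pi = pi * P, i.e.:
  pi_A = 1/6*pi_A + 1/4*pi_B + 1/3*pi_C
  pi_B = 5/12*pi_A + 2/3*pi_B + 1/12*pi_C
  pi_C = 5/12*pi_A + 1/12*pi_B + 7/12*pi_C
with normalization: pi_A + pi_B + pi_C = 1.

Using the first 2 balance equations plus normalization, the linear system A*pi = b is:
  [-5/6, 1/4, 1/3] . pi = 0
  [5/12, -1/3, 1/12] . pi = 0
  [1, 1, 1] . pi = 1

Solving yields:
  pi_A = 19/74
  pi_B = 15/37
  pi_C = 25/74

Verification (pi * P):
  19/74*1/6 + 15/37*1/4 + 25/74*1/3 = 19/74 = pi_A  (ok)
  19/74*5/12 + 15/37*2/3 + 25/74*1/12 = 15/37 = pi_B  (ok)
  19/74*5/12 + 15/37*1/12 + 25/74*7/12 = 25/74 = pi_C  (ok)

Answer: 19/74 15/37 25/74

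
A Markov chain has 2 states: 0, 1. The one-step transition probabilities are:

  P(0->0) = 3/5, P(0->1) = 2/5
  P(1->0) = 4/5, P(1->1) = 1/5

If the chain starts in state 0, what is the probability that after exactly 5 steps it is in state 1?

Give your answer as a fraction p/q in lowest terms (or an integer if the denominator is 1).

Computing P^5 by repeated multiplication:
P^1 =
  0: [3/5, 2/5]
  1: [4/5, 1/5]
P^2 =
  0: [17/25, 8/25]
  1: [16/25, 9/25]
P^3 =
  0: [83/125, 42/125]
  1: [84/125, 41/125]
P^4 =
  0: [417/625, 208/625]
  1: [416/625, 209/625]
P^5 =
  0: [2083/3125, 1042/3125]
  1: [2084/3125, 1041/3125]

(P^5)[0 -> 1] = 1042/3125

Answer: 1042/3125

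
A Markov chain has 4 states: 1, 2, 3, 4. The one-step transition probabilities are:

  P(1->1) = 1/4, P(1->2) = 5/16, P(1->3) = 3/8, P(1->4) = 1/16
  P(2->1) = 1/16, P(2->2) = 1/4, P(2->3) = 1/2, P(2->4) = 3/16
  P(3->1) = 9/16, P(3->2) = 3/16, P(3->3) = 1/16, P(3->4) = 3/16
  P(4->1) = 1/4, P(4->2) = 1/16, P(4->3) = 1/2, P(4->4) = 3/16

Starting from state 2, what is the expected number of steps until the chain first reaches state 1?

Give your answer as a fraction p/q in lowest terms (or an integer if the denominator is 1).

Let h_i = expected steps to first reach 1 from state i.
Boundary: h_1 = 0.
First-step equations for the other states:
  h_2 = 1 + 1/16*h_1 + 1/4*h_2 + 1/2*h_3 + 3/16*h_4
  h_3 = 1 + 9/16*h_1 + 3/16*h_2 + 1/16*h_3 + 3/16*h_4
  h_4 = 1 + 1/4*h_1 + 1/16*h_2 + 1/2*h_3 + 3/16*h_4

Substituting h_1 = 0 and rearranging gives the linear system (I - Q) h = 1:
  [3/4, -1/2, -3/16] . (h_2, h_3, h_4) = 1
  [-3/16, 15/16, -3/16] . (h_2, h_3, h_4) = 1
  [-1/16, -1/2, 13/16] . (h_2, h_3, h_4) = 1

Solving yields:
  h_2 = 5888/1599
  h_3 = 1280/533
  h_4 = 368/123

Starting state is 2, so the expected hitting time is h_2 = 5888/1599.

Answer: 5888/1599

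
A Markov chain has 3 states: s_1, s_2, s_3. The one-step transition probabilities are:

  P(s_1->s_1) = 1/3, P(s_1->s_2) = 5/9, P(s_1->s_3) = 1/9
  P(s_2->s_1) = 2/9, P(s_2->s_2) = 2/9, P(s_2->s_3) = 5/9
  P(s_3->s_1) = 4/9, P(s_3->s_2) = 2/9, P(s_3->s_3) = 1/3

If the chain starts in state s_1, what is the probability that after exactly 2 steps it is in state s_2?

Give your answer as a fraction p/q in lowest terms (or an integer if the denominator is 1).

Answer: 1/3

Derivation:
Computing P^2 by repeated multiplication:
P^1 =
  s_1: [1/3, 5/9, 1/9]
  s_2: [2/9, 2/9, 5/9]
  s_3: [4/9, 2/9, 1/3]
P^2 =
  s_1: [23/81, 1/3, 31/81]
  s_2: [10/27, 8/27, 1/3]
  s_3: [28/81, 10/27, 23/81]

(P^2)[s_1 -> s_2] = 1/3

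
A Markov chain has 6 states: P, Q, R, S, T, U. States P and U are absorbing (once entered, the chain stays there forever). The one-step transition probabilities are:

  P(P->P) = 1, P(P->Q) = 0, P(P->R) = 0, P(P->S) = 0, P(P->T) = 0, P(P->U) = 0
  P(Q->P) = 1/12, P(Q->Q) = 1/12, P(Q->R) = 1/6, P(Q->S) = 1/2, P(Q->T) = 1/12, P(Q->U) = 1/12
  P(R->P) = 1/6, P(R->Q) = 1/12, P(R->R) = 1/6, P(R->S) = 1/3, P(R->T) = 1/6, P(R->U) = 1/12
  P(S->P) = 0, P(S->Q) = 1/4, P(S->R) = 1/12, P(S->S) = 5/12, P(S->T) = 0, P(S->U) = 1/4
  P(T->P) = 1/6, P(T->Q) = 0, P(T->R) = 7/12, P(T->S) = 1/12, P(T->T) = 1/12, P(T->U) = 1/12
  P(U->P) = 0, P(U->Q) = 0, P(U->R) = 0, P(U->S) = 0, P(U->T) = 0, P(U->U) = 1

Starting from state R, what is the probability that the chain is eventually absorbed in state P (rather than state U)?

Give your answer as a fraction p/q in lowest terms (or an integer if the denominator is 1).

Answer: 137/346

Derivation:
Let a_i = P(absorbed in P | start in state i).
Boundary conditions: a_P = 1, a_U = 0.
For each transient state i, a_i = sum_j P(i->j) * a_j:
  a_Q = 1/12*a_P + 1/12*a_Q + 1/6*a_R + 1/2*a_S + 1/12*a_T + 1/12*a_U
  a_R = 1/6*a_P + 1/12*a_Q + 1/6*a_R + 1/3*a_S + 1/6*a_T + 1/12*a_U
  a_S = 0*a_P + 1/4*a_Q + 1/12*a_R + 5/12*a_S + 0*a_T + 1/4*a_U
  a_T = 1/6*a_P + 0*a_Q + 7/12*a_R + 1/12*a_S + 1/12*a_T + 1/12*a_U

Substituting a_P = 1 and a_U = 0, rearrange to (I - Q) a = r where r[i] = P(i -> P):
  [11/12, -1/6, -1/2, -1/12] . (a_Q, a_R, a_S, a_T) = 1/12
  [-1/12, 5/6, -1/3, -1/6] . (a_Q, a_R, a_S, a_T) = 1/6
  [-1/4, -1/12, 7/12, 0] . (a_Q, a_R, a_S, a_T) = 0
  [0, -7/12, -1/12, 11/12] . (a_Q, a_R, a_S, a_T) = 1/6

Solving yields:
  a_Q = 53/173
  a_R = 137/346
  a_S = 65/346
  a_T = 78/173

Starting state is R, so the absorption probability is a_R = 137/346.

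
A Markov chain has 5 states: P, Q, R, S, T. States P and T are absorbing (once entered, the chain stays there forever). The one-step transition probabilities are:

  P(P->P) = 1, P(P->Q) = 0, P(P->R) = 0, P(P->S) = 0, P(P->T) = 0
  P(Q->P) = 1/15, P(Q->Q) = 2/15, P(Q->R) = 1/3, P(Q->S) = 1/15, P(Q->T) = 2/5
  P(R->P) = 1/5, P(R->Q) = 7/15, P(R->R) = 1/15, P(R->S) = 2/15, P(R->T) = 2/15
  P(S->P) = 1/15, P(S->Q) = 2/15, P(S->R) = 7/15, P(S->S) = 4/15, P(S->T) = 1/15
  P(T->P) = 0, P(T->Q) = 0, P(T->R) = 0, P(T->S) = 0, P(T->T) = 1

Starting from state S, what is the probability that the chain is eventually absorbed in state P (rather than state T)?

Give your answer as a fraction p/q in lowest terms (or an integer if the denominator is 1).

Answer: 527/1338

Derivation:
Let a_i = P(absorbed in P | start in state i).
Boundary conditions: a_P = 1, a_T = 0.
For each transient state i, a_i = sum_j P(i->j) * a_j:
  a_Q = 1/15*a_P + 2/15*a_Q + 1/3*a_R + 1/15*a_S + 2/5*a_T
  a_R = 1/5*a_P + 7/15*a_Q + 1/15*a_R + 2/15*a_S + 2/15*a_T
  a_S = 1/15*a_P + 2/15*a_Q + 7/15*a_R + 4/15*a_S + 1/15*a_T

Substituting a_P = 1 and a_T = 0, rearrange to (I - Q) a = r where r[i] = P(i -> P):
  [13/15, -1/3, -1/15] . (a_Q, a_R, a_S) = 1/15
  [-7/15, 14/15, -2/15] . (a_Q, a_R, a_S) = 1/5
  [-2/15, -7/15, 11/15] . (a_Q, a_R, a_S) = 1/15

Solving yields:
  a_Q = 175/669
  a_R = 179/446
  a_S = 527/1338

Starting state is S, so the absorption probability is a_S = 527/1338.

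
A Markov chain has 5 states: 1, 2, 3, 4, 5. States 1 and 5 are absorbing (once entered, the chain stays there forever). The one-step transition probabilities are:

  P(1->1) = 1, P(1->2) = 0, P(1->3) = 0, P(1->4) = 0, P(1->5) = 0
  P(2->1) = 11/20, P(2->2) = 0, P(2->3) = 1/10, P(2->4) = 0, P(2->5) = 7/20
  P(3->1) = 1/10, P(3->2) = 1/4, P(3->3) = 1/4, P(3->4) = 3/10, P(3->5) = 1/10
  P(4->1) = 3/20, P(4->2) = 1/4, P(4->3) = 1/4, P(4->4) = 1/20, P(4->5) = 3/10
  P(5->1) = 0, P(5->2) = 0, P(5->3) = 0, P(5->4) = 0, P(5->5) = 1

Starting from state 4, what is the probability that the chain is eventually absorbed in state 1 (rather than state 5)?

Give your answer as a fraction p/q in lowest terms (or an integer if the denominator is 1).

Let a_i = P(absorbed in 1 | start in state i).
Boundary conditions: a_1 = 1, a_5 = 0.
For each transient state i, a_i = sum_j P(i->j) * a_j:
  a_2 = 11/20*a_1 + 0*a_2 + 1/10*a_3 + 0*a_4 + 7/20*a_5
  a_3 = 1/10*a_1 + 1/4*a_2 + 1/4*a_3 + 3/10*a_4 + 1/10*a_5
  a_4 = 3/20*a_1 + 1/4*a_2 + 1/4*a_3 + 1/20*a_4 + 3/10*a_5

Substituting a_1 = 1 and a_5 = 0, rearrange to (I - Q) a = r where r[i] = P(i -> 1):
  [1, -1/10, 0] . (a_2, a_3, a_4) = 11/20
  [-1/4, 3/4, -3/10] . (a_2, a_3, a_4) = 1/10
  [-1/4, -1/4, 19/20] . (a_2, a_3, a_4) = 3/20

Solving yields:
  a_2 = 2917/4850
  a_3 = 499/970
  a_4 = 219/485

Starting state is 4, so the absorption probability is a_4 = 219/485.

Answer: 219/485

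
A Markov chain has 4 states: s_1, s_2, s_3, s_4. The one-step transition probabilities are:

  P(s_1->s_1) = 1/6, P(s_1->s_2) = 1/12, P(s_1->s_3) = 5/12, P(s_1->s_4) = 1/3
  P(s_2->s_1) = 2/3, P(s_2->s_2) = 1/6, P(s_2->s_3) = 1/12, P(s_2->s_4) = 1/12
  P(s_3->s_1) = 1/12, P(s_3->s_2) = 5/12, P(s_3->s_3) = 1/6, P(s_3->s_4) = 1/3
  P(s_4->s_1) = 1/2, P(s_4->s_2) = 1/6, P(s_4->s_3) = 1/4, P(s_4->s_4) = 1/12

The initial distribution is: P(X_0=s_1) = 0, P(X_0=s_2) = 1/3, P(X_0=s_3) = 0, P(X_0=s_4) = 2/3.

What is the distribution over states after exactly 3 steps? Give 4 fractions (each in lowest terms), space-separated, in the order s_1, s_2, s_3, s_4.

Answer: 547/1728 569/2592 1247/5184 193/864

Derivation:
Propagating the distribution step by step (d_{t+1} = d_t * P):
d_0 = (s_1=0, s_2=1/3, s_3=0, s_4=2/3)
  d_1[s_1] = 0*1/6 + 1/3*2/3 + 0*1/12 + 2/3*1/2 = 5/9
  d_1[s_2] = 0*1/12 + 1/3*1/6 + 0*5/12 + 2/3*1/6 = 1/6
  d_1[s_3] = 0*5/12 + 1/3*1/12 + 0*1/6 + 2/3*1/4 = 7/36
  d_1[s_4] = 0*1/3 + 1/3*1/12 + 0*1/3 + 2/3*1/12 = 1/12
d_1 = (s_1=5/9, s_2=1/6, s_3=7/36, s_4=1/12)
  d_2[s_1] = 5/9*1/6 + 1/6*2/3 + 7/36*1/12 + 1/12*1/2 = 113/432
  d_2[s_2] = 5/9*1/12 + 1/6*1/6 + 7/36*5/12 + 1/12*1/6 = 73/432
  d_2[s_3] = 5/9*5/12 + 1/6*1/12 + 7/36*1/6 + 1/12*1/4 = 43/144
  d_2[s_4] = 5/9*1/3 + 1/6*1/12 + 7/36*1/3 + 1/12*1/12 = 13/48
d_2 = (s_1=113/432, s_2=73/432, s_3=43/144, s_4=13/48)
  d_3[s_1] = 113/432*1/6 + 73/432*2/3 + 43/144*1/12 + 13/48*1/2 = 547/1728
  d_3[s_2] = 113/432*1/12 + 73/432*1/6 + 43/144*5/12 + 13/48*1/6 = 569/2592
  d_3[s_3] = 113/432*5/12 + 73/432*1/12 + 43/144*1/6 + 13/48*1/4 = 1247/5184
  d_3[s_4] = 113/432*1/3 + 73/432*1/12 + 43/144*1/3 + 13/48*1/12 = 193/864
d_3 = (s_1=547/1728, s_2=569/2592, s_3=1247/5184, s_4=193/864)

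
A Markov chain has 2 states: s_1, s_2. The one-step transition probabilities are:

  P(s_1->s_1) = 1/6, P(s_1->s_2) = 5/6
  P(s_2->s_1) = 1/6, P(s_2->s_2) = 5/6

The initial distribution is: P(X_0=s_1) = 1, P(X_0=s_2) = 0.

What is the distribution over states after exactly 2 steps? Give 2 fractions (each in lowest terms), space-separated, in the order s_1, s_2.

Answer: 1/6 5/6

Derivation:
Propagating the distribution step by step (d_{t+1} = d_t * P):
d_0 = (s_1=1, s_2=0)
  d_1[s_1] = 1*1/6 + 0*1/6 = 1/6
  d_1[s_2] = 1*5/6 + 0*5/6 = 5/6
d_1 = (s_1=1/6, s_2=5/6)
  d_2[s_1] = 1/6*1/6 + 5/6*1/6 = 1/6
  d_2[s_2] = 1/6*5/6 + 5/6*5/6 = 5/6
d_2 = (s_1=1/6, s_2=5/6)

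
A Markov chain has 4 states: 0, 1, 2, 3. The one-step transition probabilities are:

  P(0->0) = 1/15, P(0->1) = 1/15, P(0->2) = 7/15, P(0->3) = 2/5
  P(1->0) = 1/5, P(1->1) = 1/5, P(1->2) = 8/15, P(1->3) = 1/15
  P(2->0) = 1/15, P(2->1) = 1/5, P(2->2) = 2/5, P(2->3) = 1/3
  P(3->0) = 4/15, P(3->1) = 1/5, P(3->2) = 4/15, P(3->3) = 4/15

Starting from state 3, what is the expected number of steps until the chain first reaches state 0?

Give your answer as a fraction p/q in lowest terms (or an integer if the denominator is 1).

Let h_i = expected steps to first reach 0 from state i.
Boundary: h_0 = 0.
First-step equations for the other states:
  h_1 = 1 + 1/5*h_0 + 1/5*h_1 + 8/15*h_2 + 1/15*h_3
  h_2 = 1 + 1/15*h_0 + 1/5*h_1 + 2/5*h_2 + 1/3*h_3
  h_3 = 1 + 4/15*h_0 + 1/5*h_1 + 4/15*h_2 + 4/15*h_3

Substituting h_0 = 0 and rearranging gives the linear system (I - Q) h = 1:
  [4/5, -8/15, -1/15] . (h_1, h_2, h_3) = 1
  [-1/5, 3/5, -1/3] . (h_1, h_2, h_3) = 1
  [-1/5, -4/15, 11/15] . (h_1, h_2, h_3) = 1

Solving yields:
  h_1 = 44/7
  h_2 = 48/7
  h_3 = 39/7

Starting state is 3, so the expected hitting time is h_3 = 39/7.

Answer: 39/7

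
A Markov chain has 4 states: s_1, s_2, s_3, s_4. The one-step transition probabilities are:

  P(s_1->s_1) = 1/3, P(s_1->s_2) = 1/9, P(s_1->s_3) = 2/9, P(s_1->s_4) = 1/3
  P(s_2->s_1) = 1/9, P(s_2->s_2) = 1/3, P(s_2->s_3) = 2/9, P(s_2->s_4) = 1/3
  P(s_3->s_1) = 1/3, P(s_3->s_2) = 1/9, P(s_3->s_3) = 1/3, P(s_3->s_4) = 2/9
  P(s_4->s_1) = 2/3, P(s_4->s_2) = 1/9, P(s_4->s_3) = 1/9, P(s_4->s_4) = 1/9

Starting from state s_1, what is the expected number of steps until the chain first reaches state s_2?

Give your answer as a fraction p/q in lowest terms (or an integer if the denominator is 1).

Answer: 9

Derivation:
Let h_i = expected steps to first reach s_2 from state i.
Boundary: h_s_2 = 0.
First-step equations for the other states:
  h_s_1 = 1 + 1/3*h_s_1 + 1/9*h_s_2 + 2/9*h_s_3 + 1/3*h_s_4
  h_s_3 = 1 + 1/3*h_s_1 + 1/9*h_s_2 + 1/3*h_s_3 + 2/9*h_s_4
  h_s_4 = 1 + 2/3*h_s_1 + 1/9*h_s_2 + 1/9*h_s_3 + 1/9*h_s_4

Substituting h_s_2 = 0 and rearranging gives the linear system (I - Q) h = 1:
  [2/3, -2/9, -1/3] . (h_s_1, h_s_3, h_s_4) = 1
  [-1/3, 2/3, -2/9] . (h_s_1, h_s_3, h_s_4) = 1
  [-2/3, -1/9, 8/9] . (h_s_1, h_s_3, h_s_4) = 1

Solving yields:
  h_s_1 = 9
  h_s_3 = 9
  h_s_4 = 9

Starting state is s_1, so the expected hitting time is h_s_1 = 9.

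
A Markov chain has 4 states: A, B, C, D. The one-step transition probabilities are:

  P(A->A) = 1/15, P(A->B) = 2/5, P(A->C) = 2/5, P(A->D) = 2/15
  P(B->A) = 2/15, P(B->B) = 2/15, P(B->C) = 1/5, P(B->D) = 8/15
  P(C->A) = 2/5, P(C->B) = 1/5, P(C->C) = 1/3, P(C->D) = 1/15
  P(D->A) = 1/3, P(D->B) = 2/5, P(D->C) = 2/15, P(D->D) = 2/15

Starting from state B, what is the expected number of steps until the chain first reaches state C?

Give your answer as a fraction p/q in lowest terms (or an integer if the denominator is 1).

Let h_i = expected steps to first reach C from state i.
Boundary: h_C = 0.
First-step equations for the other states:
  h_A = 1 + 1/15*h_A + 2/5*h_B + 2/5*h_C + 2/15*h_D
  h_B = 1 + 2/15*h_A + 2/15*h_B + 1/5*h_C + 8/15*h_D
  h_D = 1 + 1/3*h_A + 2/5*h_B + 2/15*h_C + 2/15*h_D

Substituting h_C = 0 and rearranging gives the linear system (I - Q) h = 1:
  [14/15, -2/5, -2/15] . (h_A, h_B, h_D) = 1
  [-2/15, 13/15, -8/15] . (h_A, h_B, h_D) = 1
  [-1/3, -2/5, 13/15] . (h_A, h_B, h_D) = 1

Solving yields:
  h_A = 4275/1144
  h_B = 2655/572
  h_D = 5415/1144

Starting state is B, so the expected hitting time is h_B = 2655/572.

Answer: 2655/572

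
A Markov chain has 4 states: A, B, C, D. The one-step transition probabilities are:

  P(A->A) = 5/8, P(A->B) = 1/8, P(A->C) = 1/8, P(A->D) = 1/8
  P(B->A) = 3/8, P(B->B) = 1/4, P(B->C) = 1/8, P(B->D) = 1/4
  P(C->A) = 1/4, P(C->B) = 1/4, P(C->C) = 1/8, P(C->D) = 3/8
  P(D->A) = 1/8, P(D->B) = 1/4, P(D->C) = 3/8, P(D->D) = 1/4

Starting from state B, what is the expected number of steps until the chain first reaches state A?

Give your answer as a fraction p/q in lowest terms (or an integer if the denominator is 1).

Let h_i = expected steps to first reach A from state i.
Boundary: h_A = 0.
First-step equations for the other states:
  h_B = 1 + 3/8*h_A + 1/4*h_B + 1/8*h_C + 1/4*h_D
  h_C = 1 + 1/4*h_A + 1/4*h_B + 1/8*h_C + 3/8*h_D
  h_D = 1 + 1/8*h_A + 1/4*h_B + 3/8*h_C + 1/4*h_D

Substituting h_A = 0 and rearranging gives the linear system (I - Q) h = 1:
  [3/4, -1/8, -1/4] . (h_B, h_C, h_D) = 1
  [-1/4, 7/8, -3/8] . (h_B, h_C, h_D) = 1
  [-1/4, -3/8, 3/4] . (h_B, h_C, h_D) = 1

Solving yields:
  h_B = 124/35
  h_C = 144/35
  h_D = 32/7

Starting state is B, so the expected hitting time is h_B = 124/35.

Answer: 124/35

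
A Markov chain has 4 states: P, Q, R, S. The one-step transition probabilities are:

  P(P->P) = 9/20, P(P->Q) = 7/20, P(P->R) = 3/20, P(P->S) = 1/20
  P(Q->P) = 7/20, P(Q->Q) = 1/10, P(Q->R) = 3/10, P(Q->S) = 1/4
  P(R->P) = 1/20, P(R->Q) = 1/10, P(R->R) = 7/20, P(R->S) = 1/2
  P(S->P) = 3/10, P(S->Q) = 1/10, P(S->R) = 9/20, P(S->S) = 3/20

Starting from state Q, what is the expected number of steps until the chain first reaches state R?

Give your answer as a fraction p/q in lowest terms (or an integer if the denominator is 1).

Let h_i = expected steps to first reach R from state i.
Boundary: h_R = 0.
First-step equations for the other states:
  h_P = 1 + 9/20*h_P + 7/20*h_Q + 3/20*h_R + 1/20*h_S
  h_Q = 1 + 7/20*h_P + 1/10*h_Q + 3/10*h_R + 1/4*h_S
  h_S = 1 + 3/10*h_P + 1/10*h_Q + 9/20*h_R + 3/20*h_S

Substituting h_R = 0 and rearranging gives the linear system (I - Q) h = 1:
  [11/20, -7/20, -1/20] . (h_P, h_Q, h_S) = 1
  [-7/20, 9/10, -1/4] . (h_P, h_Q, h_S) = 1
  [-3/10, -1/10, 17/20] . (h_P, h_Q, h_S) = 1

Solving yields:
  h_P = 9400/2091
  h_Q = 7840/2091
  h_S = 6700/2091

Starting state is Q, so the expected hitting time is h_Q = 7840/2091.

Answer: 7840/2091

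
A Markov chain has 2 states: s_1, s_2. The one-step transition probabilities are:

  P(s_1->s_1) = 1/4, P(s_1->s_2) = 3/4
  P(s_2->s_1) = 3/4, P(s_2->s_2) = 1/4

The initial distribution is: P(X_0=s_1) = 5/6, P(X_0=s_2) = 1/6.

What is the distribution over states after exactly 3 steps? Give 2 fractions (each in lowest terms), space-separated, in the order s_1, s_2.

Answer: 11/24 13/24

Derivation:
Propagating the distribution step by step (d_{t+1} = d_t * P):
d_0 = (s_1=5/6, s_2=1/6)
  d_1[s_1] = 5/6*1/4 + 1/6*3/4 = 1/3
  d_1[s_2] = 5/6*3/4 + 1/6*1/4 = 2/3
d_1 = (s_1=1/3, s_2=2/3)
  d_2[s_1] = 1/3*1/4 + 2/3*3/4 = 7/12
  d_2[s_2] = 1/3*3/4 + 2/3*1/4 = 5/12
d_2 = (s_1=7/12, s_2=5/12)
  d_3[s_1] = 7/12*1/4 + 5/12*3/4 = 11/24
  d_3[s_2] = 7/12*3/4 + 5/12*1/4 = 13/24
d_3 = (s_1=11/24, s_2=13/24)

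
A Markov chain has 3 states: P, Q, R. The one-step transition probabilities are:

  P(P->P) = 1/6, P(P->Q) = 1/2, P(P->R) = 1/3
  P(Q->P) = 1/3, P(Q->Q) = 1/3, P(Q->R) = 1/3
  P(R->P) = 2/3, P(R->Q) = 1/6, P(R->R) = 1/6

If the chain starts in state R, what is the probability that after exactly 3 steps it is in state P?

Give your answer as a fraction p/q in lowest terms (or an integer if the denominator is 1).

Computing P^3 by repeated multiplication:
P^1 =
  P: [1/6, 1/2, 1/3]
  Q: [1/3, 1/3, 1/3]
  R: [2/3, 1/6, 1/6]
P^2 =
  P: [5/12, 11/36, 5/18]
  Q: [7/18, 1/3, 5/18]
  R: [5/18, 5/12, 11/36]
P^3 =
  P: [77/216, 77/216, 31/108]
  Q: [13/36, 19/54, 31/108]
  R: [7/18, 71/216, 61/216]

(P^3)[R -> P] = 7/18

Answer: 7/18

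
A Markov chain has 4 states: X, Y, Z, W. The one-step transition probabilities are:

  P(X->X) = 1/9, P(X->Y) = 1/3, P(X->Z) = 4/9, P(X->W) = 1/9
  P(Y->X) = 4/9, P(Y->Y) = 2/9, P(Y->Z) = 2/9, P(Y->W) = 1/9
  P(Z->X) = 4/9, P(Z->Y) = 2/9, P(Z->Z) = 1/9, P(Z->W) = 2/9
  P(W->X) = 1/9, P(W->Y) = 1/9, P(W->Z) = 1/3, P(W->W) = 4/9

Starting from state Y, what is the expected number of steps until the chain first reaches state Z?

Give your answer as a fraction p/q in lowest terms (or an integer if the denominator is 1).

Answer: 36/11

Derivation:
Let h_i = expected steps to first reach Z from state i.
Boundary: h_Z = 0.
First-step equations for the other states:
  h_X = 1 + 1/9*h_X + 1/3*h_Y + 4/9*h_Z + 1/9*h_W
  h_Y = 1 + 4/9*h_X + 2/9*h_Y + 2/9*h_Z + 1/9*h_W
  h_W = 1 + 1/9*h_X + 1/9*h_Y + 1/3*h_Z + 4/9*h_W

Substituting h_Z = 0 and rearranging gives the linear system (I - Q) h = 1:
  [8/9, -1/3, -1/9] . (h_X, h_Y, h_W) = 1
  [-4/9, 7/9, -1/9] . (h_X, h_Y, h_W) = 1
  [-1/9, -1/9, 5/9] . (h_X, h_Y, h_W) = 1

Solving yields:
  h_X = 30/11
  h_Y = 36/11
  h_W = 3

Starting state is Y, so the expected hitting time is h_Y = 36/11.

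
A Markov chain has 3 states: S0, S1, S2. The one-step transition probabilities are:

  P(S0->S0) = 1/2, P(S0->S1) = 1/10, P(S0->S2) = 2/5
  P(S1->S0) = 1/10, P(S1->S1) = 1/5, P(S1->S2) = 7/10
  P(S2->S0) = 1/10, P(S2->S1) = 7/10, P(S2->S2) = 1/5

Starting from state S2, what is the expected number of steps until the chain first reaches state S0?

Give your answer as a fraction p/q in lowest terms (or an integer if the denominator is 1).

Answer: 10

Derivation:
Let h_i = expected steps to first reach S0 from state i.
Boundary: h_S0 = 0.
First-step equations for the other states:
  h_S1 = 1 + 1/10*h_S0 + 1/5*h_S1 + 7/10*h_S2
  h_S2 = 1 + 1/10*h_S0 + 7/10*h_S1 + 1/5*h_S2

Substituting h_S0 = 0 and rearranging gives the linear system (I - Q) h = 1:
  [4/5, -7/10] . (h_S1, h_S2) = 1
  [-7/10, 4/5] . (h_S1, h_S2) = 1

Solving yields:
  h_S1 = 10
  h_S2 = 10

Starting state is S2, so the expected hitting time is h_S2 = 10.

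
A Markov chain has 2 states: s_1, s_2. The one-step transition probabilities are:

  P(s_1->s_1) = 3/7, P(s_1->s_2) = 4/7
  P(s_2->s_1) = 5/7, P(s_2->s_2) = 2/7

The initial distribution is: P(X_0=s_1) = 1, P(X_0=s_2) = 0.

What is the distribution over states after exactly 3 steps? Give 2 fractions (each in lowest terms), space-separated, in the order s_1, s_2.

Propagating the distribution step by step (d_{t+1} = d_t * P):
d_0 = (s_1=1, s_2=0)
  d_1[s_1] = 1*3/7 + 0*5/7 = 3/7
  d_1[s_2] = 1*4/7 + 0*2/7 = 4/7
d_1 = (s_1=3/7, s_2=4/7)
  d_2[s_1] = 3/7*3/7 + 4/7*5/7 = 29/49
  d_2[s_2] = 3/7*4/7 + 4/7*2/7 = 20/49
d_2 = (s_1=29/49, s_2=20/49)
  d_3[s_1] = 29/49*3/7 + 20/49*5/7 = 187/343
  d_3[s_2] = 29/49*4/7 + 20/49*2/7 = 156/343
d_3 = (s_1=187/343, s_2=156/343)

Answer: 187/343 156/343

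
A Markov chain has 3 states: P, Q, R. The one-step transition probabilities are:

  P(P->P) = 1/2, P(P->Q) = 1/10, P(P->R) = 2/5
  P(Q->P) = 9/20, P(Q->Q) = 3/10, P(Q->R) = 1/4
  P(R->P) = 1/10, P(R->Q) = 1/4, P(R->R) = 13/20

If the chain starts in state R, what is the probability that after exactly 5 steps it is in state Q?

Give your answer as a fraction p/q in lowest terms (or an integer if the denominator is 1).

Answer: 695513/3200000

Derivation:
Computing P^5 by repeated multiplication:
P^1 =
  P: [1/2, 1/10, 2/5]
  Q: [9/20, 3/10, 1/4]
  R: [1/10, 1/4, 13/20]
P^2 =
  P: [67/200, 9/50, 97/200]
  Q: [77/200, 79/400, 167/400]
  R: [91/400, 99/400, 21/40]
P^3 =
  P: [297/1000, 167/800, 1977/4000]
  Q: [517/1600, 1617/8000, 1899/4000]
  R: [2221/8000, 913/4000, 3953/8000]
P^4 =
  P: [23349/80000, 17271/80000, 1969/4000]
  Q: [47999/160000, 16931/80000, 78139/160000]
  R: [931/3200, 35163/160000, 78287/160000]
P^5 =
  P: [467689/1600000, 43403/200000, 785087/1600000]
  Q: [470513/1600000, 137973/640000, 1569109/3200000]
  R: [938541/3200000, 695513/3200000, 782973/1600000]

(P^5)[R -> Q] = 695513/3200000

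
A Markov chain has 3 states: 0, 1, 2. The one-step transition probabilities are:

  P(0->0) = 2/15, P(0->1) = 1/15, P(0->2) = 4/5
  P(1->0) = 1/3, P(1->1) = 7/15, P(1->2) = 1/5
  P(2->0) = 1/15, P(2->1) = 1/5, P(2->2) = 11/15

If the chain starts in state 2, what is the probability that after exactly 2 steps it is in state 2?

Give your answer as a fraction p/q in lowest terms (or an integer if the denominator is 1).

Computing P^2 by repeated multiplication:
P^1 =
  0: [2/15, 1/15, 4/5]
  1: [1/3, 7/15, 1/5]
  2: [1/15, 1/5, 11/15]
P^2 =
  0: [7/75, 1/5, 53/75]
  1: [16/75, 7/25, 38/75]
  2: [28/225, 11/45, 142/225]

(P^2)[2 -> 2] = 142/225

Answer: 142/225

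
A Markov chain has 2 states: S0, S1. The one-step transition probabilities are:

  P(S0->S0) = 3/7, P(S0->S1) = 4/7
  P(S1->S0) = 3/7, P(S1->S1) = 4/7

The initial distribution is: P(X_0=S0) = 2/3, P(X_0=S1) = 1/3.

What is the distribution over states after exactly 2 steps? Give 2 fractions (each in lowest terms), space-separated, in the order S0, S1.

Propagating the distribution step by step (d_{t+1} = d_t * P):
d_0 = (S0=2/3, S1=1/3)
  d_1[S0] = 2/3*3/7 + 1/3*3/7 = 3/7
  d_1[S1] = 2/3*4/7 + 1/3*4/7 = 4/7
d_1 = (S0=3/7, S1=4/7)
  d_2[S0] = 3/7*3/7 + 4/7*3/7 = 3/7
  d_2[S1] = 3/7*4/7 + 4/7*4/7 = 4/7
d_2 = (S0=3/7, S1=4/7)

Answer: 3/7 4/7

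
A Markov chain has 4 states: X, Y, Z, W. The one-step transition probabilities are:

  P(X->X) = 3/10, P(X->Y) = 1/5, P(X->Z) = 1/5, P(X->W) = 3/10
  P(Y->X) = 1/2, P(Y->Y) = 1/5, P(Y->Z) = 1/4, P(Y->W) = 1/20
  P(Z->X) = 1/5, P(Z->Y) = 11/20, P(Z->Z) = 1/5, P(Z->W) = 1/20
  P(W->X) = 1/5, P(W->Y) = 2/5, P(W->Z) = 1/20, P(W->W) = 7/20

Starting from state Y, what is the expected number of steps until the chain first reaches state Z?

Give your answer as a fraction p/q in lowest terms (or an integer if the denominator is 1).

Answer: 183/35

Derivation:
Let h_i = expected steps to first reach Z from state i.
Boundary: h_Z = 0.
First-step equations for the other states:
  h_X = 1 + 3/10*h_X + 1/5*h_Y + 1/5*h_Z + 3/10*h_W
  h_Y = 1 + 1/2*h_X + 1/5*h_Y + 1/4*h_Z + 1/20*h_W
  h_W = 1 + 1/5*h_X + 2/5*h_Y + 1/20*h_Z + 7/20*h_W

Substituting h_Z = 0 and rearranging gives the linear system (I - Q) h = 1:
  [7/10, -1/5, -3/10] . (h_X, h_Y, h_W) = 1
  [-1/2, 4/5, -1/20] . (h_X, h_Y, h_W) = 1
  [-1/5, -2/5, 13/20] . (h_X, h_Y, h_W) = 1

Solving yields:
  h_X = 40/7
  h_Y = 183/35
  h_W = 228/35

Starting state is Y, so the expected hitting time is h_Y = 183/35.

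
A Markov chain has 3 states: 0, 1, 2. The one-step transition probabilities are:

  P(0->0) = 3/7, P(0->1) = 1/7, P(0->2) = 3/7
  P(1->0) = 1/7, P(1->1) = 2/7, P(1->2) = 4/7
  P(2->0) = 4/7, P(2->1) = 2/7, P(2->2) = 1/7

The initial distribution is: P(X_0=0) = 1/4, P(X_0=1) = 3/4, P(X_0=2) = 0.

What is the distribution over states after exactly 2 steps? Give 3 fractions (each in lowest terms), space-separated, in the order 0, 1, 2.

Propagating the distribution step by step (d_{t+1} = d_t * P):
d_0 = (0=1/4, 1=3/4, 2=0)
  d_1[0] = 1/4*3/7 + 3/4*1/7 + 0*4/7 = 3/14
  d_1[1] = 1/4*1/7 + 3/4*2/7 + 0*2/7 = 1/4
  d_1[2] = 1/4*3/7 + 3/4*4/7 + 0*1/7 = 15/28
d_1 = (0=3/14, 1=1/4, 2=15/28)
  d_2[0] = 3/14*3/7 + 1/4*1/7 + 15/28*4/7 = 85/196
  d_2[1] = 3/14*1/7 + 1/4*2/7 + 15/28*2/7 = 25/98
  d_2[2] = 3/14*3/7 + 1/4*4/7 + 15/28*1/7 = 61/196
d_2 = (0=85/196, 1=25/98, 2=61/196)

Answer: 85/196 25/98 61/196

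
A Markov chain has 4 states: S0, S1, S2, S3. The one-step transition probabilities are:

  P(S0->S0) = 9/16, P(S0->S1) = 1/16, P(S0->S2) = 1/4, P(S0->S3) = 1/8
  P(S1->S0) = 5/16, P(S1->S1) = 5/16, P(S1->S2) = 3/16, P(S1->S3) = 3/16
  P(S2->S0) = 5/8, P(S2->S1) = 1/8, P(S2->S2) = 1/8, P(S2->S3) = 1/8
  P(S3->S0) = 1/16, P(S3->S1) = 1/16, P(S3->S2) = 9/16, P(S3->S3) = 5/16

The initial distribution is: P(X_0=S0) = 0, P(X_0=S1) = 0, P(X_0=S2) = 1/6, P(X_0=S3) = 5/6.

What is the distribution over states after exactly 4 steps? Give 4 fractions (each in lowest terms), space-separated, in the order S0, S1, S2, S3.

Answer: 184505/393216 41665/393216 103007/393216 64039/393216

Derivation:
Propagating the distribution step by step (d_{t+1} = d_t * P):
d_0 = (S0=0, S1=0, S2=1/6, S3=5/6)
  d_1[S0] = 0*9/16 + 0*5/16 + 1/6*5/8 + 5/6*1/16 = 5/32
  d_1[S1] = 0*1/16 + 0*5/16 + 1/6*1/8 + 5/6*1/16 = 7/96
  d_1[S2] = 0*1/4 + 0*3/16 + 1/6*1/8 + 5/6*9/16 = 47/96
  d_1[S3] = 0*1/8 + 0*3/16 + 1/6*1/8 + 5/6*5/16 = 9/32
d_1 = (S0=5/32, S1=7/96, S2=47/96, S3=9/32)
  d_2[S0] = 5/32*9/16 + 7/96*5/16 + 47/96*5/8 + 9/32*1/16 = 667/1536
  d_2[S1] = 5/32*1/16 + 7/96*5/16 + 47/96*1/8 + 9/32*1/16 = 57/512
  d_2[S2] = 5/32*1/4 + 7/96*3/16 + 47/96*1/8 + 9/32*9/16 = 209/768
  d_2[S3] = 5/32*1/8 + 7/96*3/16 + 47/96*1/8 + 9/32*5/16 = 35/192
d_2 = (S0=667/1536, S1=57/512, S2=209/768, S3=35/192)
  d_3[S0] = 667/1536*9/16 + 57/512*5/16 + 209/768*5/8 + 35/192*1/16 = 5659/12288
  d_3[S1] = 667/1536*1/16 + 57/512*5/16 + 209/768*1/8 + 35/192*1/16 = 1319/12288
  d_3[S2] = 667/1536*1/4 + 57/512*3/16 + 209/768*1/8 + 35/192*9/16 = 2179/8192
  d_3[S3] = 667/1536*1/8 + 57/512*3/16 + 209/768*1/8 + 35/192*5/16 = 1361/8192
d_3 = (S0=5659/12288, S1=1319/12288, S2=2179/8192, S3=1361/8192)
  d_4[S0] = 5659/12288*9/16 + 1319/12288*5/16 + 2179/8192*5/8 + 1361/8192*1/16 = 184505/393216
  d_4[S1] = 5659/12288*1/16 + 1319/12288*5/16 + 2179/8192*1/8 + 1361/8192*1/16 = 41665/393216
  d_4[S2] = 5659/12288*1/4 + 1319/12288*3/16 + 2179/8192*1/8 + 1361/8192*9/16 = 103007/393216
  d_4[S3] = 5659/12288*1/8 + 1319/12288*3/16 + 2179/8192*1/8 + 1361/8192*5/16 = 64039/393216
d_4 = (S0=184505/393216, S1=41665/393216, S2=103007/393216, S3=64039/393216)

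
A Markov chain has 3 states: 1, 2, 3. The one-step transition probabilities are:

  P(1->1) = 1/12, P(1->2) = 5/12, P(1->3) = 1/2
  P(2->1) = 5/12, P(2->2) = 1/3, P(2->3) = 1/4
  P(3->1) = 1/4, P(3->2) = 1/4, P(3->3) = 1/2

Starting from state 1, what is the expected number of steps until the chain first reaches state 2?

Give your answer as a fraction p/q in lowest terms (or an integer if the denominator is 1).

Answer: 3

Derivation:
Let h_i = expected steps to first reach 2 from state i.
Boundary: h_2 = 0.
First-step equations for the other states:
  h_1 = 1 + 1/12*h_1 + 5/12*h_2 + 1/2*h_3
  h_3 = 1 + 1/4*h_1 + 1/4*h_2 + 1/2*h_3

Substituting h_2 = 0 and rearranging gives the linear system (I - Q) h = 1:
  [11/12, -1/2] . (h_1, h_3) = 1
  [-1/4, 1/2] . (h_1, h_3) = 1

Solving yields:
  h_1 = 3
  h_3 = 7/2

Starting state is 1, so the expected hitting time is h_1 = 3.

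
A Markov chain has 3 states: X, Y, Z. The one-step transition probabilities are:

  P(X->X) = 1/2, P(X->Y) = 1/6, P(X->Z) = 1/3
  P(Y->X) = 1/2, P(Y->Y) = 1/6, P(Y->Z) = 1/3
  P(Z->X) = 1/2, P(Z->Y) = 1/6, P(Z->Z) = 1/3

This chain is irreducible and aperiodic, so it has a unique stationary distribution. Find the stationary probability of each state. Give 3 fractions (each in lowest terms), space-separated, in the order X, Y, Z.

Answer: 1/2 1/6 1/3

Derivation:
The stationary distribution satisfies pi = pi * P, i.e.:
  pi_X = 1/2*pi_X + 1/2*pi_Y + 1/2*pi_Z
  pi_Y = 1/6*pi_X + 1/6*pi_Y + 1/6*pi_Z
  pi_Z = 1/3*pi_X + 1/3*pi_Y + 1/3*pi_Z
with normalization: pi_X + pi_Y + pi_Z = 1.

Using the first 2 balance equations plus normalization, the linear system A*pi = b is:
  [-1/2, 1/2, 1/2] . pi = 0
  [1/6, -5/6, 1/6] . pi = 0
  [1, 1, 1] . pi = 1

Solving yields:
  pi_X = 1/2
  pi_Y = 1/6
  pi_Z = 1/3

Verification (pi * P):
  1/2*1/2 + 1/6*1/2 + 1/3*1/2 = 1/2 = pi_X  (ok)
  1/2*1/6 + 1/6*1/6 + 1/3*1/6 = 1/6 = pi_Y  (ok)
  1/2*1/3 + 1/6*1/3 + 1/3*1/3 = 1/3 = pi_Z  (ok)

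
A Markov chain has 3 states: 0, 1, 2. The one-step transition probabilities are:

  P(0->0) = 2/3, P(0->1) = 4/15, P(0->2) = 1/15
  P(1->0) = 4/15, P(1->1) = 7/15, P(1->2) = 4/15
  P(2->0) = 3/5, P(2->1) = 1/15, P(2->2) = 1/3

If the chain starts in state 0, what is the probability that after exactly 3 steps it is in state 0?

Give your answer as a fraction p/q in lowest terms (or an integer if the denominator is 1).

Computing P^3 by repeated multiplication:
P^1 =
  0: [2/3, 4/15, 1/15]
  1: [4/15, 7/15, 4/15]
  2: [3/5, 1/15, 1/3]
P^2 =
  0: [5/9, 23/75, 31/225]
  1: [104/225, 23/75, 52/225]
  2: [139/225, 16/75, 38/225]
P^3 =
  0: [361/675, 338/1125, 556/3375]
  1: [1784/3375, 317/1125, 128/675]
  2: [1924/3375, 62/225, 521/3375]

(P^3)[0 -> 0] = 361/675

Answer: 361/675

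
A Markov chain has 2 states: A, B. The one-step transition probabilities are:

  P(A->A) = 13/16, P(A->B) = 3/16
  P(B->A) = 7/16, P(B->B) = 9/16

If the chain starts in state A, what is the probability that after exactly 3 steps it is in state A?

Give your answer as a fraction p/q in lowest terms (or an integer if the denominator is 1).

Answer: 733/1024

Derivation:
Computing P^3 by repeated multiplication:
P^1 =
  A: [13/16, 3/16]
  B: [7/16, 9/16]
P^2 =
  A: [95/128, 33/128]
  B: [77/128, 51/128]
P^3 =
  A: [733/1024, 291/1024]
  B: [679/1024, 345/1024]

(P^3)[A -> A] = 733/1024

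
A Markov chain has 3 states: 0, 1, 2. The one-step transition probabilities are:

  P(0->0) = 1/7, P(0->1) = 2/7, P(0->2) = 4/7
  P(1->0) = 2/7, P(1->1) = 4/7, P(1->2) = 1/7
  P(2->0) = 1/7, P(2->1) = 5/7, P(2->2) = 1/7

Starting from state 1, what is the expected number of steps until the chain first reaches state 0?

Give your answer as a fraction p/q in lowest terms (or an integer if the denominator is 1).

Let h_i = expected steps to first reach 0 from state i.
Boundary: h_0 = 0.
First-step equations for the other states:
  h_1 = 1 + 2/7*h_0 + 4/7*h_1 + 1/7*h_2
  h_2 = 1 + 1/7*h_0 + 5/7*h_1 + 1/7*h_2

Substituting h_0 = 0 and rearranging gives the linear system (I - Q) h = 1:
  [3/7, -1/7] . (h_1, h_2) = 1
  [-5/7, 6/7] . (h_1, h_2) = 1

Solving yields:
  h_1 = 49/13
  h_2 = 56/13

Starting state is 1, so the expected hitting time is h_1 = 49/13.

Answer: 49/13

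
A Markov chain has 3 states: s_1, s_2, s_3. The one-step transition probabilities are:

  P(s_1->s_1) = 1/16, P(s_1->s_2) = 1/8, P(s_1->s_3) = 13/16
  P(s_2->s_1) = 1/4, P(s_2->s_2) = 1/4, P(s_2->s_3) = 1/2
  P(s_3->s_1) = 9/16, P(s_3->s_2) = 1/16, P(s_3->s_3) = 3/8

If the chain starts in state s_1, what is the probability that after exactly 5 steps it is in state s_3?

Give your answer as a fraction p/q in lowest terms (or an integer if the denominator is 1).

Answer: 582603/1048576

Derivation:
Computing P^5 by repeated multiplication:
P^1 =
  s_1: [1/16, 1/8, 13/16]
  s_2: [1/4, 1/4, 1/2]
  s_3: [9/16, 1/16, 3/8]
P^2 =
  s_1: [63/128, 23/256, 107/256]
  s_2: [23/64, 1/8, 33/64]
  s_3: [67/256, 7/64, 161/256]
P^3 =
  s_1: [1181/4096, 451/4096, 77/128]
  s_2: [11/32, 111/1024, 561/1024]
  s_3: [407/1024, 407/4096, 2061/4096]
P^4 =
  s_1: [25161/65536, 3315/32768, 33745/65536]
  s_2: [5845/16384, 1709/16384, 4415/8192]
  s_3: [21805/65536, 6945/65536, 18393/32768]
P^5 =
  s_1: [177693/524288, 110587/1048576, 582603/1048576]
  s_2: [92151/262144, 6839/65536, 142637/262144]
  s_3: [380659/1048576, 6761/65536, 559741/1048576]

(P^5)[s_1 -> s_3] = 582603/1048576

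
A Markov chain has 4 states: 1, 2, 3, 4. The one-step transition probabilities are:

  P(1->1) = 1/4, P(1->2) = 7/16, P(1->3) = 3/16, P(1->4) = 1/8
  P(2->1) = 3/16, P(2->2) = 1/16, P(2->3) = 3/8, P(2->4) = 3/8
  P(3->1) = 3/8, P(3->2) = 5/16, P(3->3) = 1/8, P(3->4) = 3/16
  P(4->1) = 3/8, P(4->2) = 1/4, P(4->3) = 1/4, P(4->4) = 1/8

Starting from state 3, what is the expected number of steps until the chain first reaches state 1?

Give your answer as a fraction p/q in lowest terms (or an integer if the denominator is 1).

Answer: 1372/453

Derivation:
Let h_i = expected steps to first reach 1 from state i.
Boundary: h_1 = 0.
First-step equations for the other states:
  h_2 = 1 + 3/16*h_1 + 1/16*h_2 + 3/8*h_3 + 3/8*h_4
  h_3 = 1 + 3/8*h_1 + 5/16*h_2 + 1/8*h_3 + 3/16*h_4
  h_4 = 1 + 3/8*h_1 + 1/4*h_2 + 1/4*h_3 + 1/8*h_4

Substituting h_1 = 0 and rearranging gives the linear system (I - Q) h = 1:
  [15/16, -3/8, -3/8] . (h_2, h_3, h_4) = 1
  [-5/16, 7/8, -3/16] . (h_2, h_3, h_4) = 1
  [-1/4, -1/4, 7/8] . (h_2, h_3, h_4) = 1

Solving yields:
  h_2 = 1576/453
  h_3 = 1372/453
  h_4 = 1360/453

Starting state is 3, so the expected hitting time is h_3 = 1372/453.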